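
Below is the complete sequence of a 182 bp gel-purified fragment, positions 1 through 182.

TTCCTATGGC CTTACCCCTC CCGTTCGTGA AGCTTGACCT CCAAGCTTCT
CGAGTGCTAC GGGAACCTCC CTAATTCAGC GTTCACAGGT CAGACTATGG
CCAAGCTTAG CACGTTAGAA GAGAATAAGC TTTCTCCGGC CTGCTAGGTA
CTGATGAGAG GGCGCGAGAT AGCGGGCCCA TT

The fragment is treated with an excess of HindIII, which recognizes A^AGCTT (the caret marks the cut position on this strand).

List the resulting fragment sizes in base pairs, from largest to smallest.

60, 55, 30, 24, 13 bp

HindIII sites (AAGCTT) start at positions 30, 43, 103, 127.
HindIII cuts after the first base of each site, so after positions 30, 43, 103, 127.
Linear molecule, 4 cuts → 5 fragments:
  1–30 → 30 bp
  31–43 → 13 bp
  44–103 → 60 bp
  104–127 → 24 bp
  128–182 → 55 bp
Sorted largest to smallest: 60, 55, 30, 24, 13 bp.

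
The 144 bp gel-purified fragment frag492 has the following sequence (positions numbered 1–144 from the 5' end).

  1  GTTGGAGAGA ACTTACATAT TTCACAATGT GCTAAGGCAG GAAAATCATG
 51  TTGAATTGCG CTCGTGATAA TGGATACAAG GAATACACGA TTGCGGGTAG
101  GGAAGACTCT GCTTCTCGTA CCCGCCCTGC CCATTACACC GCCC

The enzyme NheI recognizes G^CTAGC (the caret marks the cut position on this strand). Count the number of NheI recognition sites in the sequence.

No occurrence of GCTAGC is present in the sequence.
NheI does not cut: 0 sites.

0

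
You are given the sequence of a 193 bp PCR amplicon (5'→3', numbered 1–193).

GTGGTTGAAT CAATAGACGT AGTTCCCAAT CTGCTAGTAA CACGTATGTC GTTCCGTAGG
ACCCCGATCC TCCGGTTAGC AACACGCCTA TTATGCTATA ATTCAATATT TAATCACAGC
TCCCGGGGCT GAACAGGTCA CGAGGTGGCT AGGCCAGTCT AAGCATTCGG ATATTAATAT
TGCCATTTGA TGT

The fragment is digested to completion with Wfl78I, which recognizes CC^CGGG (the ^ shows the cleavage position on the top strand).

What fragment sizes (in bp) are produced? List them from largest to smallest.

The Wfl78I site (CCCGGG) starts at position 122.
Wfl78I cuts after base 2 of each site, so after position 123.
Linear molecule, 1 cut → 2 fragments:
  1–123 → 123 bp
  124–193 → 70 bp
Sorted largest to smallest: 123, 70 bp.

123, 70 bp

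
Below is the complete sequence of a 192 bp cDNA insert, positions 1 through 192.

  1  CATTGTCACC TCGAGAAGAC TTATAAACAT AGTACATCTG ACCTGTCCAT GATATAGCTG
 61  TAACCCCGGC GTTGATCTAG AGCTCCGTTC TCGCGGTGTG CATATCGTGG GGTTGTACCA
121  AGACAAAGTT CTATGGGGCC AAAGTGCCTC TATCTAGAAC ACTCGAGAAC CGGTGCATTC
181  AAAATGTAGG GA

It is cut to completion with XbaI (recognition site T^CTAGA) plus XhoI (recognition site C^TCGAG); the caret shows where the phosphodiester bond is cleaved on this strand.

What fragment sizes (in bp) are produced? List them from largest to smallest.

XbaI sites (TCTAGA) start at positions 76, 153.
XbaI cuts after the first base of each site, so after positions 76, 153.
XhoI sites (CTCGAG) start at positions 10, 162.
XhoI cuts after the first base of each site, so after positions 10, 162.
Combined cut positions: 10, 76, 153, 162.
Linear molecule, 4 cuts → 5 fragments:
  1–10 → 10 bp
  11–76 → 66 bp
  77–153 → 77 bp
  154–162 → 9 bp
  163–192 → 30 bp
Sorted largest to smallest: 77, 66, 30, 10, 9 bp.

77, 66, 30, 10, 9 bp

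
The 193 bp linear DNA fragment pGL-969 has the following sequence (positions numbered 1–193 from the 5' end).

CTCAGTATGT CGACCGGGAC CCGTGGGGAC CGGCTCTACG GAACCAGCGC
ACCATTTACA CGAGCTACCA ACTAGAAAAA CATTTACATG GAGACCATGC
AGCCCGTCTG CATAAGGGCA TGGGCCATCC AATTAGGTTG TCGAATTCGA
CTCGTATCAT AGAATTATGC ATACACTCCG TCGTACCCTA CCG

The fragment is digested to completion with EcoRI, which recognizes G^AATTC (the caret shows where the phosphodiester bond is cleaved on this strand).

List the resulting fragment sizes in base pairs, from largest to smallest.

The EcoRI site (GAATTC) starts at position 143.
EcoRI cuts after the first base of each site, so after position 143.
Linear molecule, 1 cut → 2 fragments:
  1–143 → 143 bp
  144–193 → 50 bp
Sorted largest to smallest: 143, 50 bp.

143, 50 bp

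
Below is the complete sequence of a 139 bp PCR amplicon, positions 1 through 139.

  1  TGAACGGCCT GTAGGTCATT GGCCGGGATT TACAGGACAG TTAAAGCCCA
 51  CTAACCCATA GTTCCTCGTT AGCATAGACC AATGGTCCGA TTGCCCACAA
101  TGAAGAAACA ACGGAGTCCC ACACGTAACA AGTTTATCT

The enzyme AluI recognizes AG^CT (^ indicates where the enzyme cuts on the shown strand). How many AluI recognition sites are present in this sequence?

0

No occurrence of AGCT is present in the sequence.
AluI does not cut: 0 sites.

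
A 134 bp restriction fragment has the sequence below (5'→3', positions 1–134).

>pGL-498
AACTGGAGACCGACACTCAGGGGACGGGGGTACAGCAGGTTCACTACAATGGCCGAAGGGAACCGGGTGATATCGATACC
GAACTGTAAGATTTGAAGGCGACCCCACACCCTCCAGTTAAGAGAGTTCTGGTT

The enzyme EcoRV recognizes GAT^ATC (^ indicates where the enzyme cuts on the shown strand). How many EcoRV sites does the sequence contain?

1

GATATC occurs starting at position 69.
EcoRV cuts at 1 site.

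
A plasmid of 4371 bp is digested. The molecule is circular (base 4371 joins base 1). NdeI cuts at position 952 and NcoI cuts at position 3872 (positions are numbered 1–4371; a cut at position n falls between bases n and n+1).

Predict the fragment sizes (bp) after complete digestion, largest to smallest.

Combined cut positions (sorted): 952, 3872.
Circular molecule, 2 cuts → 2 fragments:
  3872 − 952 = 2920 bp
  wrap: 4371 − 3872 + 952 = 1451 bp
Sorted largest to smallest: 2920, 1451 bp.

2920, 1451 bp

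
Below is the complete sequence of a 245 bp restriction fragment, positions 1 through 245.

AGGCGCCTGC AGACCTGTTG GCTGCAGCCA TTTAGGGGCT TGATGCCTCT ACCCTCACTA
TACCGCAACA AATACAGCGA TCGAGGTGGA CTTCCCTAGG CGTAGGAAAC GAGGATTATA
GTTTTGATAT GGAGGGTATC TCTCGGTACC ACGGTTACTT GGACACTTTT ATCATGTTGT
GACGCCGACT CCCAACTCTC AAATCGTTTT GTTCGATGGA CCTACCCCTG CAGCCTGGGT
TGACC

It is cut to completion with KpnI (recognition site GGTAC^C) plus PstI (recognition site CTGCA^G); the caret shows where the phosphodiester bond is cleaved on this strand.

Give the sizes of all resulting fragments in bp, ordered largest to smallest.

The KpnI site (GGTACC) starts at position 145.
KpnI cuts after base 5 of each site (before the last base), so after position 149.
PstI sites (CTGCAG) start at positions 7, 22, 228.
PstI cuts after base 5 of each site (before the last base), so after positions 11, 26, 232.
Combined cut positions: 11, 26, 149, 232.
Linear molecule, 4 cuts → 5 fragments:
  1–11 → 11 bp
  12–26 → 15 bp
  27–149 → 123 bp
  150–232 → 83 bp
  233–245 → 13 bp
Sorted largest to smallest: 123, 83, 15, 13, 11 bp.

123, 83, 15, 13, 11 bp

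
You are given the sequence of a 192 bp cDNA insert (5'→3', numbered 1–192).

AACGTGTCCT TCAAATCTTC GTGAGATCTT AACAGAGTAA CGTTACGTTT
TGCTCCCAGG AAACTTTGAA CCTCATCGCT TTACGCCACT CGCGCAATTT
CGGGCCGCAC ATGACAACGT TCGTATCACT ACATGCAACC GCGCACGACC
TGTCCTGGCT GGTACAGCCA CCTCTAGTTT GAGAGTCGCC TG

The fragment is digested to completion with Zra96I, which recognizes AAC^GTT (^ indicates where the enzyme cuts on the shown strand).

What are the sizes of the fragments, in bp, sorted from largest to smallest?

77, 74, 41 bp

Zra96I sites (AACGTT) start at positions 39, 116.
Zra96I cuts after base 3 of each site, so after positions 41, 118.
Linear molecule, 2 cuts → 3 fragments:
  1–41 → 41 bp
  42–118 → 77 bp
  119–192 → 74 bp
Sorted largest to smallest: 77, 74, 41 bp.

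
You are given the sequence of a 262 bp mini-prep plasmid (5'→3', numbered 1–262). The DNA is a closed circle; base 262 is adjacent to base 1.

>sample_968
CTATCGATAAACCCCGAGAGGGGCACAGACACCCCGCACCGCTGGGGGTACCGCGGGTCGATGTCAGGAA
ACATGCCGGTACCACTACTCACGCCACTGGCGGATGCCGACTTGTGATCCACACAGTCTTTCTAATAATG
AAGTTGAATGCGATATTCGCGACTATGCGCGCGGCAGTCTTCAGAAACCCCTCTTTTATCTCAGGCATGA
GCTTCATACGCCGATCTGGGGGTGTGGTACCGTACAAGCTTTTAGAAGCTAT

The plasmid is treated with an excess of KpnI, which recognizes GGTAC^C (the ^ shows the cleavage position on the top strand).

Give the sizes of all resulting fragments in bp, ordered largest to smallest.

158, 73, 31 bp

KpnI sites (GGTACC) start at positions 47, 78, 236.
KpnI cuts after base 5 of each site (before the last base), so after positions 51, 82, 240.
Circular molecule, 3 cuts → 3 fragments:
  52–82 → 31 bp
  83–240 → 158 bp
  241–262 then 1–51 → 22 + 51 = 73 bp
Sorted largest to smallest: 158, 73, 31 bp.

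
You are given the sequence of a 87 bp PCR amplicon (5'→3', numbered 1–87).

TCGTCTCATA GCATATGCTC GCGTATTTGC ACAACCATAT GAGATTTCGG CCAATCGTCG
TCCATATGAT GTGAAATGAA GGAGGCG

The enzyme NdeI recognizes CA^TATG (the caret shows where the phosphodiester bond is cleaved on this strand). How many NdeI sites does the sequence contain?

CATATG occurs starting at positions 12, 36, 63.
NdeI cuts at 3 sites.

3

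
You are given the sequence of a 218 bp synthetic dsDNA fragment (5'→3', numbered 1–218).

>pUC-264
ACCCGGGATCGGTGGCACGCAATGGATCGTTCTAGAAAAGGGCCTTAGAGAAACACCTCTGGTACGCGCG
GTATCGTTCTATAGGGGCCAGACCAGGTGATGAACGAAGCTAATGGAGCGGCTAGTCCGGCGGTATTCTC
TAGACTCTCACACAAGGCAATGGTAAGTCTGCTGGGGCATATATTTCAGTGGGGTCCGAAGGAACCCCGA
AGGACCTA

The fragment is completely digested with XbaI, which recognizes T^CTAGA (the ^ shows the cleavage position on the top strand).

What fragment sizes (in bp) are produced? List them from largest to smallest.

108, 79, 31 bp

XbaI sites (TCTAGA) start at positions 31, 139.
XbaI cuts after the first base of each site, so after positions 31, 139.
Linear molecule, 2 cuts → 3 fragments:
  1–31 → 31 bp
  32–139 → 108 bp
  140–218 → 79 bp
Sorted largest to smallest: 108, 79, 31 bp.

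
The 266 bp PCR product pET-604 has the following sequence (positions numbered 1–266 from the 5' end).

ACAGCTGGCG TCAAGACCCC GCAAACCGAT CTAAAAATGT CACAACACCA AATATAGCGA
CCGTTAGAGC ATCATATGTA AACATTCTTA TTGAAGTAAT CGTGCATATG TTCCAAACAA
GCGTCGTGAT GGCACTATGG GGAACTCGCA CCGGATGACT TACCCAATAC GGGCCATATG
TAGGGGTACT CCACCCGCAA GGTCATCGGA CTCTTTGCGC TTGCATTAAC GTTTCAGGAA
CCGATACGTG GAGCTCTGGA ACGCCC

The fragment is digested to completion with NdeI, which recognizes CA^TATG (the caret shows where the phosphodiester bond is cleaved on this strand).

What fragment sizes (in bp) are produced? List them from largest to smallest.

NdeI sites (CATATG) start at positions 73, 105, 175.
NdeI cuts after base 2 of each site, so after positions 74, 106, 176.
Linear molecule, 3 cuts → 4 fragments:
  1–74 → 74 bp
  75–106 → 32 bp
  107–176 → 70 bp
  177–266 → 90 bp
Sorted largest to smallest: 90, 74, 70, 32 bp.

90, 74, 70, 32 bp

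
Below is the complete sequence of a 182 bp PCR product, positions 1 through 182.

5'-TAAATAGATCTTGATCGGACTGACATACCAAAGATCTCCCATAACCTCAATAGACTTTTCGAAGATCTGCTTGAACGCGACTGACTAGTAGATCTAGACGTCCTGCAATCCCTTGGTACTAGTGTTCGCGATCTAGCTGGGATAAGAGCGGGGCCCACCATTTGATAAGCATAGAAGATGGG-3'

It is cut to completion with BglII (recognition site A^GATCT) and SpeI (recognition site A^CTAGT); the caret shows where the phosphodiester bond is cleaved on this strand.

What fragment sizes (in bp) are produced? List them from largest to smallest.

64, 31, 28, 26, 21, 6, 6 bp

BglII sites (AGATCT) start at positions 6, 32, 63, 90.
BglII cuts after the first base of each site, so after positions 6, 32, 63, 90.
SpeI sites (ACTAGT) start at positions 84, 118.
SpeI cuts after the first base of each site, so after positions 84, 118.
Combined cut positions: 6, 32, 63, 84, 90, 118.
Linear molecule, 6 cuts → 7 fragments:
  1–6 → 6 bp
  7–32 → 26 bp
  33–63 → 31 bp
  64–84 → 21 bp
  85–90 → 6 bp
  91–118 → 28 bp
  119–182 → 64 bp
Sorted largest to smallest: 64, 31, 28, 26, 21, 6, 6 bp.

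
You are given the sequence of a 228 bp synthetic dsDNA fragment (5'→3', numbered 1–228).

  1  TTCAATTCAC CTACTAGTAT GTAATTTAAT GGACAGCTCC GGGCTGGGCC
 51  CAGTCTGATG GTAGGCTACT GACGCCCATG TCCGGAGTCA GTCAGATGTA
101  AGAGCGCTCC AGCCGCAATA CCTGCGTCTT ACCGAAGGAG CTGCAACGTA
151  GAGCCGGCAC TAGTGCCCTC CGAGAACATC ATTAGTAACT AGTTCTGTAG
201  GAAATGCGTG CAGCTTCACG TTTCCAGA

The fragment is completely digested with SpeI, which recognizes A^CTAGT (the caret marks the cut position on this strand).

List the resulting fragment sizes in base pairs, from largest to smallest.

SpeI sites (ACTAGT) start at positions 13, 159, 188.
SpeI cuts after the first base of each site, so after positions 13, 159, 188.
Linear molecule, 3 cuts → 4 fragments:
  1–13 → 13 bp
  14–159 → 146 bp
  160–188 → 29 bp
  189–228 → 40 bp
Sorted largest to smallest: 146, 40, 29, 13 bp.

146, 40, 29, 13 bp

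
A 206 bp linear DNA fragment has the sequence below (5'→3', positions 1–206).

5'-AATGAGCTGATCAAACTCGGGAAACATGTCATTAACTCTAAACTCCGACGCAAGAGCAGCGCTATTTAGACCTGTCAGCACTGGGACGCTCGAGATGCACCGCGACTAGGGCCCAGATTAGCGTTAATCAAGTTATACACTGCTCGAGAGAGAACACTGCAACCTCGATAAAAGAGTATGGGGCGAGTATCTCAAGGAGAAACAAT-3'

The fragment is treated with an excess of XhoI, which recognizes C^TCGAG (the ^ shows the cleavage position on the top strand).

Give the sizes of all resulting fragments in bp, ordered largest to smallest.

89, 63, 54 bp

XhoI sites (CTCGAG) start at positions 89, 143.
XhoI cuts after the first base of each site, so after positions 89, 143.
Linear molecule, 2 cuts → 3 fragments:
  1–89 → 89 bp
  90–143 → 54 bp
  144–206 → 63 bp
Sorted largest to smallest: 89, 63, 54 bp.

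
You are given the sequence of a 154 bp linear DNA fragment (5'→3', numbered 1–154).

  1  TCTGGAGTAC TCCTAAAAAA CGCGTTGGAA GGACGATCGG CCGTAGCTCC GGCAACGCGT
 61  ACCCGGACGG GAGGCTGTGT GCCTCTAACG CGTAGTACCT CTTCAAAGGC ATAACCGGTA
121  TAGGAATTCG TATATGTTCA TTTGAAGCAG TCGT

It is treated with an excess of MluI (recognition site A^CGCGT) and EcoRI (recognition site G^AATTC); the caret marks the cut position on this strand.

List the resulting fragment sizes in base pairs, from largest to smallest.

36, 35, 33, 30, 20 bp

MluI sites (ACGCGT) start at positions 20, 55, 88.
MluI cuts after the first base of each site, so after positions 20, 55, 88.
The EcoRI site (GAATTC) starts at position 124.
EcoRI cuts after the first base of each site, so after position 124.
Combined cut positions: 20, 55, 88, 124.
Linear molecule, 4 cuts → 5 fragments:
  1–20 → 20 bp
  21–55 → 35 bp
  56–88 → 33 bp
  89–124 → 36 bp
  125–154 → 30 bp
Sorted largest to smallest: 36, 35, 33, 30, 20 bp.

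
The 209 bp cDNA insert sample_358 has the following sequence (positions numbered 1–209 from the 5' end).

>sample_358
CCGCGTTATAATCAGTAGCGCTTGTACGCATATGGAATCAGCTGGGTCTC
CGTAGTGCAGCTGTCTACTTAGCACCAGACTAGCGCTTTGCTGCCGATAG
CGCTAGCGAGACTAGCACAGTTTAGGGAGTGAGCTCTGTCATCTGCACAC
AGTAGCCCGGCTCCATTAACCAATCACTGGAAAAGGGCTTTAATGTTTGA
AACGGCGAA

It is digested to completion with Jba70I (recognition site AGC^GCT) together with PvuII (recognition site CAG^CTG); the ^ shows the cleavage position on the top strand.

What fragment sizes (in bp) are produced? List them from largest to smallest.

Jba70I sites (AGCGCT) start at positions 17, 82, 99.
Jba70I cuts after base 3 of each site, so after positions 19, 84, 101.
PvuII sites (CAGCTG) start at positions 39, 58.
PvuII cuts after base 3 of each site, so after positions 41, 60.
Combined cut positions: 19, 41, 60, 84, 101.
Linear molecule, 5 cuts → 6 fragments:
  1–19 → 19 bp
  20–41 → 22 bp
  42–60 → 19 bp
  61–84 → 24 bp
  85–101 → 17 bp
  102–209 → 108 bp
Sorted largest to smallest: 108, 24, 22, 19, 19, 17 bp.

108, 24, 22, 19, 19, 17 bp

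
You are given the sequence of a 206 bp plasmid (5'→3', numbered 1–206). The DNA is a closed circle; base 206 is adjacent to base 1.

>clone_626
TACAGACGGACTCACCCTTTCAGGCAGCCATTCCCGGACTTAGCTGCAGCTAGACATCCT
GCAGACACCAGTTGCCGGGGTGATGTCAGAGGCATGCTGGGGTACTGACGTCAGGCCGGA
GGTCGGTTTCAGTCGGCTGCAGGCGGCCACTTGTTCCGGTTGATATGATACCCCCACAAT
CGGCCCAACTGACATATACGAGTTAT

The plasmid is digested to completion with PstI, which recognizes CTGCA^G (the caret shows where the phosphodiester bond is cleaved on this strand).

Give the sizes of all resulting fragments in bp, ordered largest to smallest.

PstI sites (CTGCAG) start at positions 44, 59, 137.
PstI cuts after base 5 of each site (before the last base), so after positions 48, 63, 141.
Circular molecule, 3 cuts → 3 fragments:
  49–63 → 15 bp
  64–141 → 78 bp
  142–206 then 1–48 → 65 + 48 = 113 bp
Sorted largest to smallest: 113, 78, 15 bp.

113, 78, 15 bp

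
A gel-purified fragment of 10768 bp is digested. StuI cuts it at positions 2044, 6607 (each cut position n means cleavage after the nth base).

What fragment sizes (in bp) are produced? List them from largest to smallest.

4563, 4161, 2044 bp

Linear molecule, 2 cuts → 3 fragments:
  2044 − 0 = 2044 bp
  6607 − 2044 = 4563 bp
  10768 − 6607 = 4161 bp
Sorted largest to smallest: 4563, 4161, 2044 bp.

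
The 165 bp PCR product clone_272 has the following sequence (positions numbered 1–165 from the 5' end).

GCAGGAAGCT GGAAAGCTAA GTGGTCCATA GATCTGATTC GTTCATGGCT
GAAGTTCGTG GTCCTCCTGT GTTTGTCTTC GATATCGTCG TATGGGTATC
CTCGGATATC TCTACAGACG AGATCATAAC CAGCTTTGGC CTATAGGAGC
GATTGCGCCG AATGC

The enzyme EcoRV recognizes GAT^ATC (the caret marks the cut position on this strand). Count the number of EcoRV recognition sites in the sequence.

GATATC occurs starting at positions 81, 105.
EcoRV cuts at 2 sites.

2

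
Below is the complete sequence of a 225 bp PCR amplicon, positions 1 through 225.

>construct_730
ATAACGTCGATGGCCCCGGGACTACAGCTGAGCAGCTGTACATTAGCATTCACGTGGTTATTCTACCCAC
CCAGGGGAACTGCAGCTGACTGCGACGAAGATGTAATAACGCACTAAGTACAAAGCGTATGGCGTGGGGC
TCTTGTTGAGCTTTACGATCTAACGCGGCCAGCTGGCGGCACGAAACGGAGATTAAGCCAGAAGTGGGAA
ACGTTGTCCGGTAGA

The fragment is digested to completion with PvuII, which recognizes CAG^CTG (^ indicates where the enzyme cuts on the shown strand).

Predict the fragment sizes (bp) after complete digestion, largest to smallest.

PvuII sites (CAGCTG) start at positions 25, 33, 83, 170.
PvuII cuts after base 3 of each site, so after positions 27, 35, 85, 172.
Linear molecule, 4 cuts → 5 fragments:
  1–27 → 27 bp
  28–35 → 8 bp
  36–85 → 50 bp
  86–172 → 87 bp
  173–225 → 53 bp
Sorted largest to smallest: 87, 53, 50, 27, 8 bp.

87, 53, 50, 27, 8 bp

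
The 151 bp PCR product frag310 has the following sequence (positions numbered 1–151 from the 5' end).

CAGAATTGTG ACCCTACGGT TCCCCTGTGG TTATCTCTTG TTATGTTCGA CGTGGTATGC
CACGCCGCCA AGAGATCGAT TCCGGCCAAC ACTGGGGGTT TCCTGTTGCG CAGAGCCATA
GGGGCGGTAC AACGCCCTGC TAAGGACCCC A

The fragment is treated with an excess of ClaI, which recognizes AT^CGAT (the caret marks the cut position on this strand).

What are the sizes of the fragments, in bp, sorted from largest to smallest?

The ClaI site (ATCGAT) starts at position 75.
ClaI cuts after base 2 of each site, so after position 76.
Linear molecule, 1 cut → 2 fragments:
  1–76 → 76 bp
  77–151 → 75 bp
Sorted largest to smallest: 76, 75 bp.

76, 75 bp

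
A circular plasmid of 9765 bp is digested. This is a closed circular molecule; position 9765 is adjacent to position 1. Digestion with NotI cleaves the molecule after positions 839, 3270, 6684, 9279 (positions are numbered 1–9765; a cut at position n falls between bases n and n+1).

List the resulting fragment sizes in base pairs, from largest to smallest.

3414, 2595, 2431, 1325 bp

Circular molecule, 4 cuts → 4 fragments:
  3270 − 839 = 2431 bp
  6684 − 3270 = 3414 bp
  9279 − 6684 = 2595 bp
  wrap: 9765 − 9279 + 839 = 1325 bp
Sorted largest to smallest: 3414, 2595, 2431, 1325 bp.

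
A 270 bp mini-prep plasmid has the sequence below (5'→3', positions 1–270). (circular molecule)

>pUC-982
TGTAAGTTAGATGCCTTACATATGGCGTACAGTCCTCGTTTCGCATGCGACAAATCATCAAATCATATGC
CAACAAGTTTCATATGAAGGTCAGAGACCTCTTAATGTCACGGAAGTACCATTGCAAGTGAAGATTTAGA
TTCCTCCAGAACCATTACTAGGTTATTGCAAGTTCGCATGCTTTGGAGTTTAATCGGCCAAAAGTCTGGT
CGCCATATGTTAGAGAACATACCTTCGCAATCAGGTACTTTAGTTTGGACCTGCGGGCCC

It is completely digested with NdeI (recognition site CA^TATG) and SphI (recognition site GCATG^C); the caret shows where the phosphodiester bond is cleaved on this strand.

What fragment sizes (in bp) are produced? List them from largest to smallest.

98, 75, 35, 27, 18, 17 bp

NdeI sites (CATATG) start at positions 19, 64, 81, 214.
NdeI cuts after base 2 of each site, so after positions 20, 65, 82, 215.
SphI sites (GCATGC) start at positions 43, 176.
SphI cuts after base 5 of each site (before the last base), so after positions 47, 180.
Combined cut positions: 20, 47, 65, 82, 180, 215.
Circular molecule, 6 cuts → 6 fragments:
  21–47 → 27 bp
  48–65 → 18 bp
  66–82 → 17 bp
  83–180 → 98 bp
  181–215 → 35 bp
  216–270 then 1–20 → 55 + 20 = 75 bp
Sorted largest to smallest: 98, 75, 35, 27, 18, 17 bp.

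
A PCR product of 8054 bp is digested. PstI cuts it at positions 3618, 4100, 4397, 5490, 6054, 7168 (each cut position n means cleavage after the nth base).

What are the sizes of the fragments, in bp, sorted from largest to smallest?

Linear molecule, 6 cuts → 7 fragments:
  3618 − 0 = 3618 bp
  4100 − 3618 = 482 bp
  4397 − 4100 = 297 bp
  5490 − 4397 = 1093 bp
  6054 − 5490 = 564 bp
  7168 − 6054 = 1114 bp
  8054 − 7168 = 886 bp
Sorted largest to smallest: 3618, 1114, 1093, 886, 564, 482, 297 bp.

3618, 1114, 1093, 886, 564, 482, 297 bp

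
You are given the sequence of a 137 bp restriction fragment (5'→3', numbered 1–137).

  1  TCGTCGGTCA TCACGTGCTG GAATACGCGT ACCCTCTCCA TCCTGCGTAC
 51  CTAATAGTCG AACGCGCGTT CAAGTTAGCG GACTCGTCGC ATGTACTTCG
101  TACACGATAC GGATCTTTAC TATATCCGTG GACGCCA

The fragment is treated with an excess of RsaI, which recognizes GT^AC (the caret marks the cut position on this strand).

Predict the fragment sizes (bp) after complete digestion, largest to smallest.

46, 36, 30, 18, 7 bp

RsaI sites (GTAC) start at positions 29, 47, 93, 100.
RsaI cuts after base 2 of each site, so after positions 30, 48, 94, 101.
Linear molecule, 4 cuts → 5 fragments:
  1–30 → 30 bp
  31–48 → 18 bp
  49–94 → 46 bp
  95–101 → 7 bp
  102–137 → 36 bp
Sorted largest to smallest: 46, 36, 30, 18, 7 bp.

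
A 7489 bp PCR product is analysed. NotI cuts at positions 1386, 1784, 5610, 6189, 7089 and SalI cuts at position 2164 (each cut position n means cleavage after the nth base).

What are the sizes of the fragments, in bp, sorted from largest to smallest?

Combined cut positions (sorted): 1386, 1784, 2164, 5610, 6189, 7089.
Linear molecule, 6 cuts → 7 fragments:
  1386 − 0 = 1386 bp
  1784 − 1386 = 398 bp
  2164 − 1784 = 380 bp
  5610 − 2164 = 3446 bp
  6189 − 5610 = 579 bp
  7089 − 6189 = 900 bp
  7489 − 7089 = 400 bp
Sorted largest to smallest: 3446, 1386, 900, 579, 400, 398, 380 bp.

3446, 1386, 900, 579, 400, 398, 380 bp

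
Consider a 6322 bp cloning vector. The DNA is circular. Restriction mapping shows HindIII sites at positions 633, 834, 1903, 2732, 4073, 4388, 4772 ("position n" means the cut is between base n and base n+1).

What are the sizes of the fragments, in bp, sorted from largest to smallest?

Circular molecule, 7 cuts → 7 fragments:
  834 − 633 = 201 bp
  1903 − 834 = 1069 bp
  2732 − 1903 = 829 bp
  4073 − 2732 = 1341 bp
  4388 − 4073 = 315 bp
  4772 − 4388 = 384 bp
  wrap: 6322 − 4772 + 633 = 2183 bp
Sorted largest to smallest: 2183, 1341, 1069, 829, 384, 315, 201 bp.

2183, 1341, 1069, 829, 384, 315, 201 bp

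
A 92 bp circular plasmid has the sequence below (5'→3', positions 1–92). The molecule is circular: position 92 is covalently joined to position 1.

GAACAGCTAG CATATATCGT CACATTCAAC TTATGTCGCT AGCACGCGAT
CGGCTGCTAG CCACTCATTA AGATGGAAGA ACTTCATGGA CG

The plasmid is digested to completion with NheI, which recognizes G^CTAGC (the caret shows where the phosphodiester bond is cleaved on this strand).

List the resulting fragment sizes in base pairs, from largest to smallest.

NheI sites (GCTAGC) start at positions 6, 38, 56.
NheI cuts after the first base of each site, so after positions 6, 38, 56.
Circular molecule, 3 cuts → 3 fragments:
  7–38 → 32 bp
  39–56 → 18 bp
  57–92 then 1–6 → 36 + 6 = 42 bp
Sorted largest to smallest: 42, 32, 18 bp.

42, 32, 18 bp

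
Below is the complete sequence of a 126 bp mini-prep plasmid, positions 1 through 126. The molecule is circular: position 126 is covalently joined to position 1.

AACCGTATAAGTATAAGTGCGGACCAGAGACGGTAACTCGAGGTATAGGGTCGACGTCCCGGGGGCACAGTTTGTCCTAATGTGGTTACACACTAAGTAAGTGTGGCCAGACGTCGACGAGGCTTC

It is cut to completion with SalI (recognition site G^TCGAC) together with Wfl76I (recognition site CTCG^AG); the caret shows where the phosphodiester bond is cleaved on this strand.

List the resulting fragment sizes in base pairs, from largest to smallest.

63, 53, 10 bp

SalI sites (GTCGAC) start at positions 50, 113.
SalI cuts after the first base of each site, so after positions 50, 113.
The Wfl76I site (CTCGAG) starts at position 37.
Wfl76I cuts after base 4 of each site, so after position 40.
Combined cut positions: 40, 50, 113.
Circular molecule, 3 cuts → 3 fragments:
  41–50 → 10 bp
  51–113 → 63 bp
  114–126 then 1–40 → 13 + 40 = 53 bp
Sorted largest to smallest: 63, 53, 10 bp.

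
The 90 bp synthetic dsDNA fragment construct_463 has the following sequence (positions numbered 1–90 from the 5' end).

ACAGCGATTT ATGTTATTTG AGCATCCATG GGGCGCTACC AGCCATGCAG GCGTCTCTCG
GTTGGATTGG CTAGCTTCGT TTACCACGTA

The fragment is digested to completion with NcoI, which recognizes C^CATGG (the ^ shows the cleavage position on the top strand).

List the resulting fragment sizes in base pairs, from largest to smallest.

The NcoI site (CCATGG) starts at position 26.
NcoI cuts after the first base of each site, so after position 26.
Linear molecule, 1 cut → 2 fragments:
  1–26 → 26 bp
  27–90 → 64 bp
Sorted largest to smallest: 64, 26 bp.

64, 26 bp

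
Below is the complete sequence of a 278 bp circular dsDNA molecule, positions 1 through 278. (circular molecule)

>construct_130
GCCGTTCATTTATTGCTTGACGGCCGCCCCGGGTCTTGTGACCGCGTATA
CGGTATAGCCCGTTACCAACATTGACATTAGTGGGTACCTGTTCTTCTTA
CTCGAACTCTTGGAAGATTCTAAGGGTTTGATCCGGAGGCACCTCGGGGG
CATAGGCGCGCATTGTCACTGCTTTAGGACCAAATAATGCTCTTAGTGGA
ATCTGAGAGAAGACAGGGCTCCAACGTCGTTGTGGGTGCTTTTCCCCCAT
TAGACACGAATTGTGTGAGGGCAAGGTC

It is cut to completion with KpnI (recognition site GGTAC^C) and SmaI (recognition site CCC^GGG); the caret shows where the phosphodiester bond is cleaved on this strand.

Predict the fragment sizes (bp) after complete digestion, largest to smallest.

220, 58 bp

The KpnI site (GGTACC) starts at position 84.
KpnI cuts after base 5 of each site (before the last base), so after position 88.
The SmaI site (CCCGGG) starts at position 28.
SmaI cuts after base 3 of each site, so after position 30.
Combined cut positions: 30, 88.
Circular molecule, 2 cuts → 2 fragments:
  31–88 → 58 bp
  89–278 then 1–30 → 190 + 30 = 220 bp
Sorted largest to smallest: 220, 58 bp.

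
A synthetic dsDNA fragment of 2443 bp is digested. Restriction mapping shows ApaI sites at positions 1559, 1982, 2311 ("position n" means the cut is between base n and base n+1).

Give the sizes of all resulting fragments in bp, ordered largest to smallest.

1559, 423, 329, 132 bp

Linear molecule, 3 cuts → 4 fragments:
  1559 − 0 = 1559 bp
  1982 − 1559 = 423 bp
  2311 − 1982 = 329 bp
  2443 − 2311 = 132 bp
Sorted largest to smallest: 1559, 423, 329, 132 bp.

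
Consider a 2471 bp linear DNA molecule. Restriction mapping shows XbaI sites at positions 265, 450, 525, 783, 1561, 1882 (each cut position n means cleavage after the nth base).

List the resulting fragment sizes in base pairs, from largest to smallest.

778, 589, 321, 265, 258, 185, 75 bp

Linear molecule, 6 cuts → 7 fragments:
  265 − 0 = 265 bp
  450 − 265 = 185 bp
  525 − 450 = 75 bp
  783 − 525 = 258 bp
  1561 − 783 = 778 bp
  1882 − 1561 = 321 bp
  2471 − 1882 = 589 bp
Sorted largest to smallest: 778, 589, 321, 265, 258, 185, 75 bp.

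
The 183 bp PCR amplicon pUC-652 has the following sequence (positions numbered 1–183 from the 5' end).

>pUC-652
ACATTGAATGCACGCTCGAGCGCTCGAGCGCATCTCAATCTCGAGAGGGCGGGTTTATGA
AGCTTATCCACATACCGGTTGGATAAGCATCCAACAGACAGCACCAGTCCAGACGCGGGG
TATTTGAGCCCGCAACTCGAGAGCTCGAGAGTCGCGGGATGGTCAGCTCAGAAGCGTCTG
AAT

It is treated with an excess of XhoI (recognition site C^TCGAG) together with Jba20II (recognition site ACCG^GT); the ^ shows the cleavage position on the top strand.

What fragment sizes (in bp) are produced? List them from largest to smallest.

59, 39, 37, 17, 15, 8, 8 bp

XhoI sites (CTCGAG) start at positions 15, 23, 40, 136, 144.
XhoI cuts after the first base of each site, so after positions 15, 23, 40, 136, 144.
The Jba20II site (ACCGGT) starts at position 74.
Jba20II cuts after base 4 of each site, so after position 77.
Combined cut positions: 15, 23, 40, 77, 136, 144.
Linear molecule, 6 cuts → 7 fragments:
  1–15 → 15 bp
  16–23 → 8 bp
  24–40 → 17 bp
  41–77 → 37 bp
  78–136 → 59 bp
  137–144 → 8 bp
  145–183 → 39 bp
Sorted largest to smallest: 59, 39, 37, 17, 15, 8, 8 bp.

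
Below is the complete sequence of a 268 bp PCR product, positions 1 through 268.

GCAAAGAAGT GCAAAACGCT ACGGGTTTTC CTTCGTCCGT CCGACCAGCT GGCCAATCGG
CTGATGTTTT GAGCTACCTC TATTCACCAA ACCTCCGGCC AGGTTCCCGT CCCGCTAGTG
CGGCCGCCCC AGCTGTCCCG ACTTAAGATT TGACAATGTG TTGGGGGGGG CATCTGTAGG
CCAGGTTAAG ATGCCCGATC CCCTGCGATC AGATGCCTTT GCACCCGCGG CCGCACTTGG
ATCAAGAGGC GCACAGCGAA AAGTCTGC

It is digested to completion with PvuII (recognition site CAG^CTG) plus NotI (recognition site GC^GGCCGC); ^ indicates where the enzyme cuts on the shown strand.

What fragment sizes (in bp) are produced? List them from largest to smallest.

96, 73, 48, 40, 11 bp

PvuII sites (CAGCTG) start at positions 46, 130.
PvuII cuts after base 3 of each site, so after positions 48, 132.
NotI sites (GCGGCCGC) start at positions 120, 227.
NotI cuts after base 2 of each site, so after positions 121, 228.
Combined cut positions: 48, 121, 132, 228.
Linear molecule, 4 cuts → 5 fragments:
  1–48 → 48 bp
  49–121 → 73 bp
  122–132 → 11 bp
  133–228 → 96 bp
  229–268 → 40 bp
Sorted largest to smallest: 96, 73, 48, 40, 11 bp.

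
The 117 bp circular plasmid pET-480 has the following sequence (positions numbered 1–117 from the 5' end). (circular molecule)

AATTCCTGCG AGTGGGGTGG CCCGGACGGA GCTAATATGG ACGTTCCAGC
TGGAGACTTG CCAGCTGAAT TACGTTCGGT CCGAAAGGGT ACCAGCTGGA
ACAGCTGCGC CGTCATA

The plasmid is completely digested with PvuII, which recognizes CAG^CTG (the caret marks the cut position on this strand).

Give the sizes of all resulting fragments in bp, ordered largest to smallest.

PvuII sites (CAGCTG) start at positions 47, 62, 93, 102.
PvuII cuts after base 3 of each site, so after positions 49, 64, 95, 104.
Circular molecule, 4 cuts → 4 fragments:
  50–64 → 15 bp
  65–95 → 31 bp
  96–104 → 9 bp
  105–117 then 1–49 → 13 + 49 = 62 bp
Sorted largest to smallest: 62, 31, 15, 9 bp.

62, 31, 15, 9 bp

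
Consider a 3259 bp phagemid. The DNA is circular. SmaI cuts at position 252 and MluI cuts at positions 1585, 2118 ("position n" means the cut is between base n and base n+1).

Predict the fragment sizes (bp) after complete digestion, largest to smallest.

1393, 1333, 533 bp

Combined cut positions (sorted): 252, 1585, 2118.
Circular molecule, 3 cuts → 3 fragments:
  1585 − 252 = 1333 bp
  2118 − 1585 = 533 bp
  wrap: 3259 − 2118 + 252 = 1393 bp
Sorted largest to smallest: 1393, 1333, 533 bp.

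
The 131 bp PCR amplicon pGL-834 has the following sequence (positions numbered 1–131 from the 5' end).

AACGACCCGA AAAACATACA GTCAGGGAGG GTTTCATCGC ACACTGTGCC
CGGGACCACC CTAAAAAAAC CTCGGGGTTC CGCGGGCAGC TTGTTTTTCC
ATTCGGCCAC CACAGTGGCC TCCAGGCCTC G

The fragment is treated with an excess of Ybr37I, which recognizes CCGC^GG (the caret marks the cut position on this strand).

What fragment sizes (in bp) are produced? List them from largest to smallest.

83, 48 bp

The Ybr37I site (CCGCGG) starts at position 80.
Ybr37I cuts after base 4 of each site, so after position 83.
Linear molecule, 1 cut → 2 fragments:
  1–83 → 83 bp
  84–131 → 48 bp
Sorted largest to smallest: 83, 48 bp.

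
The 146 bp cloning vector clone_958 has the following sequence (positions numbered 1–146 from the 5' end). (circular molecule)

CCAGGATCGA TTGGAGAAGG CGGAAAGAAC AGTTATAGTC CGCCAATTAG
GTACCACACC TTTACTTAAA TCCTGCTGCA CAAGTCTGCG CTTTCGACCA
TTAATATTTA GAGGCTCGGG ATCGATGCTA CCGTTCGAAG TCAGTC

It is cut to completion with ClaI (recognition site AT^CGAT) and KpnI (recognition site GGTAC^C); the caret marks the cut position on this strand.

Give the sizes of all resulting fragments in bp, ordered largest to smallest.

ClaI sites (ATCGAT) start at positions 6, 121.
ClaI cuts after base 2 of each site, so after positions 7, 122.
The KpnI site (GGTACC) starts at position 50.
KpnI cuts after base 5 of each site (before the last base), so after position 54.
Combined cut positions: 7, 54, 122.
Circular molecule, 3 cuts → 3 fragments:
  8–54 → 47 bp
  55–122 → 68 bp
  123–146 then 1–7 → 24 + 7 = 31 bp
Sorted largest to smallest: 68, 47, 31 bp.

68, 47, 31 bp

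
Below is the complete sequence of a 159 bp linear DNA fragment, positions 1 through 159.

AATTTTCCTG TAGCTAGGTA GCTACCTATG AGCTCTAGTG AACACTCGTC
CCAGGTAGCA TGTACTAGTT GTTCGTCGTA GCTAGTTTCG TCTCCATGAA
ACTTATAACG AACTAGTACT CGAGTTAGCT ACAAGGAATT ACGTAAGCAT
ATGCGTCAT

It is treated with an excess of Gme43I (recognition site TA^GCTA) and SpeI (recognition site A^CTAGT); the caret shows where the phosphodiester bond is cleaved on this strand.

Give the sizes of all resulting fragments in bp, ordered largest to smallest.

44, 32, 32, 16, 15, 12, 8 bp

Gme43I sites (TAGCTA) start at positions 11, 19, 79, 126.
Gme43I cuts after base 2 of each site, so after positions 12, 20, 80, 127.
SpeI sites (ACTAGT) start at positions 64, 112.
SpeI cuts after the first base of each site, so after positions 64, 112.
Combined cut positions: 12, 20, 64, 80, 112, 127.
Linear molecule, 6 cuts → 7 fragments:
  1–12 → 12 bp
  13–20 → 8 bp
  21–64 → 44 bp
  65–80 → 16 bp
  81–112 → 32 bp
  113–127 → 15 bp
  128–159 → 32 bp
Sorted largest to smallest: 44, 32, 32, 16, 15, 12, 8 bp.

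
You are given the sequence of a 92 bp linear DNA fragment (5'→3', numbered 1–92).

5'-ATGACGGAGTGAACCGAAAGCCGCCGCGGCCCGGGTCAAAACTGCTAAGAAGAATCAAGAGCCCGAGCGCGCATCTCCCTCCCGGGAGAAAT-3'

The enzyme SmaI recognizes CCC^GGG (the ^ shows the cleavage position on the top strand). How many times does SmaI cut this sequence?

2

CCCGGG occurs starting at positions 30, 81.
SmaI cuts at 2 sites.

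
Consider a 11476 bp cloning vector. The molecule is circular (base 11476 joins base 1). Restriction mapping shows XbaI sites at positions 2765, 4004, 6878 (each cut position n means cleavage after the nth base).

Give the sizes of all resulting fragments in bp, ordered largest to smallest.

Circular molecule, 3 cuts → 3 fragments:
  4004 − 2765 = 1239 bp
  6878 − 4004 = 2874 bp
  wrap: 11476 − 6878 + 2765 = 7363 bp
Sorted largest to smallest: 7363, 2874, 1239 bp.

7363, 2874, 1239 bp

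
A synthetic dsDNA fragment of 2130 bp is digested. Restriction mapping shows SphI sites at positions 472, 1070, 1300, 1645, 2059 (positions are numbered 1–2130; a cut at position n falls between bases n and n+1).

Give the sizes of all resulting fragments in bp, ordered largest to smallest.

Linear molecule, 5 cuts → 6 fragments:
  472 − 0 = 472 bp
  1070 − 472 = 598 bp
  1300 − 1070 = 230 bp
  1645 − 1300 = 345 bp
  2059 − 1645 = 414 bp
  2130 − 2059 = 71 bp
Sorted largest to smallest: 598, 472, 414, 345, 230, 71 bp.

598, 472, 414, 345, 230, 71 bp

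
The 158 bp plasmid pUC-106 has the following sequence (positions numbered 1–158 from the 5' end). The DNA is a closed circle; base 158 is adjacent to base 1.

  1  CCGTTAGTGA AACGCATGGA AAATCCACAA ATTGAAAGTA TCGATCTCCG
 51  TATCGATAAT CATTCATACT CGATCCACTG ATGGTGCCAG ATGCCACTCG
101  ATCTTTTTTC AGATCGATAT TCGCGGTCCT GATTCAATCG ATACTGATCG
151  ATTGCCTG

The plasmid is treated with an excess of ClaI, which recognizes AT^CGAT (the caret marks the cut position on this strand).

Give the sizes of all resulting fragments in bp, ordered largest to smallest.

ClaI sites (ATCGAT) start at positions 40, 52, 113, 137, 147.
ClaI cuts after base 2 of each site, so after positions 41, 53, 114, 138, 148.
Circular molecule, 5 cuts → 5 fragments:
  42–53 → 12 bp
  54–114 → 61 bp
  115–138 → 24 bp
  139–148 → 10 bp
  149–158 then 1–41 → 10 + 41 = 51 bp
Sorted largest to smallest: 61, 51, 24, 12, 10 bp.

61, 51, 24, 12, 10 bp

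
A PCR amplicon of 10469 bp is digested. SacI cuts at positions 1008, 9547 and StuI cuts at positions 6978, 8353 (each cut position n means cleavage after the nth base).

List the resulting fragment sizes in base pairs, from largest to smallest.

Combined cut positions (sorted): 1008, 6978, 8353, 9547.
Linear molecule, 4 cuts → 5 fragments:
  1008 − 0 = 1008 bp
  6978 − 1008 = 5970 bp
  8353 − 6978 = 1375 bp
  9547 − 8353 = 1194 bp
  10469 − 9547 = 922 bp
Sorted largest to smallest: 5970, 1375, 1194, 1008, 922 bp.

5970, 1375, 1194, 1008, 922 bp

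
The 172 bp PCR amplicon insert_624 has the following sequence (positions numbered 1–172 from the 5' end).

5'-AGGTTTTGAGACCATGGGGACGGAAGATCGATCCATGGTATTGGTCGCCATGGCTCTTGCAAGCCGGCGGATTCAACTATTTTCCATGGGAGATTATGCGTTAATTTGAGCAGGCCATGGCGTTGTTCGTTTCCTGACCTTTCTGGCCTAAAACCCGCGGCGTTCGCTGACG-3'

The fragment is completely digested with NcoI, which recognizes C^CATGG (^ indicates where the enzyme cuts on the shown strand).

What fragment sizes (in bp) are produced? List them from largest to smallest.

57, 36, 31, 21, 15, 12 bp

NcoI sites (CCATGG) start at positions 12, 33, 48, 84, 115.
NcoI cuts after the first base of each site, so after positions 12, 33, 48, 84, 115.
Linear molecule, 5 cuts → 6 fragments:
  1–12 → 12 bp
  13–33 → 21 bp
  34–48 → 15 bp
  49–84 → 36 bp
  85–115 → 31 bp
  116–172 → 57 bp
Sorted largest to smallest: 57, 36, 31, 21, 15, 12 bp.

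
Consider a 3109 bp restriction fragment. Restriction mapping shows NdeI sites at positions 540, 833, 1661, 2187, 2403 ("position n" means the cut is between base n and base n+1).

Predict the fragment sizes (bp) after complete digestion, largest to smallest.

Linear molecule, 5 cuts → 6 fragments:
  540 − 0 = 540 bp
  833 − 540 = 293 bp
  1661 − 833 = 828 bp
  2187 − 1661 = 526 bp
  2403 − 2187 = 216 bp
  3109 − 2403 = 706 bp
Sorted largest to smallest: 828, 706, 540, 526, 293, 216 bp.

828, 706, 540, 526, 293, 216 bp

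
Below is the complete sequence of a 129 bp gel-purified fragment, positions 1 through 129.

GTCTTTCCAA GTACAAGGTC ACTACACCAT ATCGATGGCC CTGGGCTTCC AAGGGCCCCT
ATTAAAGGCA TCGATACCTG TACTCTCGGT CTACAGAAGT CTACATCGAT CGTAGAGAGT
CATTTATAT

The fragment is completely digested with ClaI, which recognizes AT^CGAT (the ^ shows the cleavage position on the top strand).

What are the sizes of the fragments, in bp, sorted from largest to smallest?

ClaI sites (ATCGAT) start at positions 31, 70, 105.
ClaI cuts after base 2 of each site, so after positions 32, 71, 106.
Linear molecule, 3 cuts → 4 fragments:
  1–32 → 32 bp
  33–71 → 39 bp
  72–106 → 35 bp
  107–129 → 23 bp
Sorted largest to smallest: 39, 35, 32, 23 bp.

39, 35, 32, 23 bp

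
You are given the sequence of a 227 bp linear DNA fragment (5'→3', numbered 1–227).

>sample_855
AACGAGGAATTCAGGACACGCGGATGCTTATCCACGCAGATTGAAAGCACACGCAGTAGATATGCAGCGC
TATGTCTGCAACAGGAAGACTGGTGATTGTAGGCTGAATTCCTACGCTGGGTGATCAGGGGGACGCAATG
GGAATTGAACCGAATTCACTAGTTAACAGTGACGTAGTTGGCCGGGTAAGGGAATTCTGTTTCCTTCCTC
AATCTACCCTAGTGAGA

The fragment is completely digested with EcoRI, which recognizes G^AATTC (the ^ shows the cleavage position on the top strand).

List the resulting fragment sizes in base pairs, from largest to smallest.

EcoRI sites (GAATTC) start at positions 7, 106, 152, 192.
EcoRI cuts after the first base of each site, so after positions 7, 106, 152, 192.
Linear molecule, 4 cuts → 5 fragments:
  1–7 → 7 bp
  8–106 → 99 bp
  107–152 → 46 bp
  153–192 → 40 bp
  193–227 → 35 bp
Sorted largest to smallest: 99, 46, 40, 35, 7 bp.

99, 46, 40, 35, 7 bp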